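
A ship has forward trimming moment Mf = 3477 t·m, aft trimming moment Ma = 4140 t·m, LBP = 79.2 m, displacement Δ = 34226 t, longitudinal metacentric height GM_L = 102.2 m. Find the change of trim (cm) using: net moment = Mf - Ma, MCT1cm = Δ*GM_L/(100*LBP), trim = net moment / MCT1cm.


Formula: net trimming moment = Mf - Ma; MCT1cm = Δ*GM_L/(100*LBP); trim = net moment / MCT1cm
Step 1 — net trimming moment = 3477 - 4140 = -663 t·m
Step 2 — MCT1cm = 34226 * 102.2 / (100 * 79.2) = 441.6537 t·m/cm
Step 3 — trim = -663 / 441.6537 ≈ -1.5012 cm (5 s.f.)

-1.5012 cm


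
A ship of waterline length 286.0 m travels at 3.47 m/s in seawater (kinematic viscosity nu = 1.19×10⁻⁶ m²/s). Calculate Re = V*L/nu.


Formula: Re = V * L / nu
Step 1 — V * L = 3.47 * 286.0 = 992.42 m^2/s
Step 2 — Re = 992.42 / 1.19e-6 = 8.34e+08

8.34e+08


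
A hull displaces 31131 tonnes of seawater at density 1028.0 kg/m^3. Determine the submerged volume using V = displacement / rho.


Formula: V = mass / rho
Step 1 — convert tonnes to kg: 31131 t * 1000 = 31131000 kg
Step 2 — V = 31131000 / 1028.0 ≈ 30283 m^3 (5 s.f.)

30283 m^3


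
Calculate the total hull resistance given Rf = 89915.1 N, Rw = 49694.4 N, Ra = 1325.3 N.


Formula: Rt = Rf + Rw + Ra
Substituting: Rt = 89915.1 + 49694.4 + 1325.3
Result: Rt = 140934.8 N

140934.8 N


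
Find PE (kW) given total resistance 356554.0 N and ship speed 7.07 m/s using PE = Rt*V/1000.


Formula: PE = Rt * V / 1000 (kW)
Step 1 — PE (W) = 356554.0 * 7.07 = 2520836.78 W
Step 2 — PE (kW) = 2520836.78 / 1000 ≈ 2520.8 kW (5 s.f.)

2520.8 kW


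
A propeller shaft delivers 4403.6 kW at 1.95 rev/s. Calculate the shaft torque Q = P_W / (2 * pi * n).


Formula: Q = P_W / (2 * pi * n)
Step 1 — P_W = 4403.6 kW * 1000 = 4403600.0 W
Step 2 — 2 * pi * n = 2 * pi * 1.95 = 12.252211
Step 3 — Q = 4403600.0 / 12.252211 ≈ 359410 N·m (5 s.f.)

359410 N·m


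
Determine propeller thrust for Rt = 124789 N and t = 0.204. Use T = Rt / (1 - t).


Formula: T = Rt / (1 - t)
Step 1 — (1 - t) = 1 - 0.204 = 0.796
Step 2 — T = 124789 / 0.796 ≈ 156770 N (5 s.f.)

156770 N


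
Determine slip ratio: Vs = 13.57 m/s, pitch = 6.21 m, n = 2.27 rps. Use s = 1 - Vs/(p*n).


Formula: s = 1 - Vs / (p * n)
Step 1 — p * n = 6.21 * 2.27 = 14.0967
Step 2 — Vs / (p*n) = 13.57 / 14.0967 = 0.962637 (6 d.p.)
Step 3 — s = 1 - 0.962637 = 0.037363

0.037363


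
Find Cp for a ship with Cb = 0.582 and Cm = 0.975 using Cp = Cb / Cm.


Formula: Cp = Cb / Cm
Substituting: Cp = 0.582 / 0.975
Result: Cp ≈ 0.59692 (5 s.f.)

0.59692


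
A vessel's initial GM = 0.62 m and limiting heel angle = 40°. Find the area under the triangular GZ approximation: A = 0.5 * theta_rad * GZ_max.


Formula: GZ_max = GM * sin(theta); Area = 0.5 * theta_rad * GZ_max
Step 1 — GZ_max = 0.62 * sin(40°) = 0.62 * 0.642788 = 0.398529 m
Step 2 — theta_rad = 40 * pi/180 = 0.698132 rad
Step 3 — Area = 0.5 * 0.698132 * 0.398529 ≈ 0.13911 m·rad (5 s.f.)

0.13911 m·rad


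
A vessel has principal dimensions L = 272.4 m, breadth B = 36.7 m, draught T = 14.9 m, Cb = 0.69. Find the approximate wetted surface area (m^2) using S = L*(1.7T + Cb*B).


Formula: S = 1.7*L*T + V/T with V = Cb*L*B*T, i.e. S = L * (1.7*T + Cb*B)
Step 1 — 1.7*T = 1.7 * 14.9 = 25.33 m
Step 2 — Cb*B = 0.69 * 36.7 = 25.323 m
Step 3 — 1.7*T + Cb*B = 25.33 + 25.323 = 50.653 m
Step 4 — S = 272.4 * 50.653 ≈ 13798 m^2 (5 s.f.)

13798 m^2


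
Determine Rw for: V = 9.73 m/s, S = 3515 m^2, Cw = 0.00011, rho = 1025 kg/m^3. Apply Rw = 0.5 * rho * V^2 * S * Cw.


Formula: Rw = 0.5 * rho * V^2 * S * Cw
Step 1 — V^2 = 9.73^2 = 94.6729
Step 2 — 0.5 * rho * V^2 = 0.5 * 1025 * 94.6729 = 48519.86125
Step 3 — Rw = 48519.86125 * 3515 * 0.00011 ≈ 18760 N (5 s.f.)

18760 N


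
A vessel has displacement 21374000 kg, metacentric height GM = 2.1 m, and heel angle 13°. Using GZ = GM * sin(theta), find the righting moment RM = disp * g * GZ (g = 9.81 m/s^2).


Formula: GZ = GM * sin(theta); RM = disp * g * GZ
Step 1 — GZ = 2.1 * sin(13°) = 2.1 * 0.224951 = 0.472397 m
Step 2 — RM = 21374000 * 9.81 * 0.472397 ≈ 99052000 N·m (5 s.f.)

99052000 N·m


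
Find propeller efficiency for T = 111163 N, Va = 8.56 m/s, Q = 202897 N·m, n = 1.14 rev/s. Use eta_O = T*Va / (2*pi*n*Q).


Formula: eta = T * Va / (2 * pi * n * Q)
Step 1 — numerator = T * Va = 111163 * 8.56 = 951555.28
Step 2 — 2 * pi * n = 2 * pi * 1.14 = 7.162831
Step 3 — denominator = 7.162831 * 202897 = 1453316.92
Step 4 — eta = 951555.28 / 1453316.92 ≈ 0.65475 (5 s.f.)

0.65475


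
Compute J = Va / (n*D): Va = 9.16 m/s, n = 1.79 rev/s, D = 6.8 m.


Formula: J = Va / (n * D)
Step 1 — n * D = 1.79 * 6.8 = 12.172
Step 2 — J = 9.16 / 12.172 ≈ 0.75255 (5 s.f.)

0.75255


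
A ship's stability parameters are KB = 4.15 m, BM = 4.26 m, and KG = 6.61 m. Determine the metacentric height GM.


Formula: GM = KB + BM - KG
Step 1 — KM = KB + BM = 4.15 + 4.26 = 8.41 m
Step 2 — GM = KM - KG = 8.41 - 6.61 = 1.8 m

1.8 m


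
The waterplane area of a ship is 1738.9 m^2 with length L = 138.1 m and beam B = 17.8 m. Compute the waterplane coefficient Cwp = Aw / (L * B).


Formula: Cwp = Aw / (L * B)
Step 1 — L * B = 138.1 * 17.8 = 2458.18 m^2
Step 2 — Cwp = 1738.9 / 2458.18 ≈ 0.70739 (5 s.f.)

0.70739


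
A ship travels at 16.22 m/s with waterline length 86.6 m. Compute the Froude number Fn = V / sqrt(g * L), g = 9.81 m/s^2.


Formula: Fn = V / sqrt(g * L)
Step 1 — g * L = 9.81 * 86.6 = 849.546
Step 2 — sqrt(g * L) = sqrt(849.546) = 29.146972
Step 3 — Fn = 16.22 / 29.146972 ≈ 0.55649 (5 s.f.)

0.55649


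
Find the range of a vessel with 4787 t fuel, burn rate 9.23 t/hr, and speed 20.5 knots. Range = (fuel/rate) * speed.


Formula: endurance = fuel / rate; range = endurance * speed
Step 1 — endurance = 4787 / 9.23 = 518.6349 hours
Step 2 — range = 518.6349 * 20.5 ≈ 10632 nautical miles (5 s.f.)

10632 NM


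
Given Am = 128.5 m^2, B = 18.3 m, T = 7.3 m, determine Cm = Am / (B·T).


Formula: Cm = Am / (B * T)
Step 1 — B * T = 18.3 * 7.3 = 133.59 m^2
Step 2 — Cm = 128.5 / 133.59 ≈ 0.96190 (5 s.f.)

0.96190


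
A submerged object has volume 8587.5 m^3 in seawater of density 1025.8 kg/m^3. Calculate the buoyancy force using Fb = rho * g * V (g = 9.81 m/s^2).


Formula: Fb = rho * g * V
Substituting: Fb = 1025.8 * 9.81 * 8587.5
Intermediate: 1025.8 * 9.81 = 10063.098
Result: Fb = 10063.098 * 8587.5 ≈ 86417000 N (5 s.f.)

86417000 N


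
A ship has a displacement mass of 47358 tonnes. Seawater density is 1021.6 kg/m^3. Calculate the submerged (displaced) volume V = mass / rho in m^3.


Formula: V = mass / rho
Step 1 — convert tonnes to kg: 47358 t * 1000 = 47358000 kg
Step 2 — V = 47358000 / 1021.6 ≈ 46357 m^3 (5 s.f.)

46357 m^3


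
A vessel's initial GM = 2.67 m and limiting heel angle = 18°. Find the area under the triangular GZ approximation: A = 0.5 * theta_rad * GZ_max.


Formula: GZ_max = GM * sin(theta); Area = 0.5 * theta_rad * GZ_max
Step 1 — GZ_max = 2.67 * sin(18°) = 2.67 * 0.309017 = 0.825075 m
Step 2 — theta_rad = 18 * pi/180 = 0.314159 rad
Step 3 — Area = 0.5 * 0.314159 * 0.825075 ≈ 0.12960 m·rad (5 s.f.)

0.12960 m·rad


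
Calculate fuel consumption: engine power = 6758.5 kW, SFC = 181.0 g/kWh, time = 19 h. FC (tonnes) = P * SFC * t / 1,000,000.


Formula: FC (tonnes) = P * SFC * t / 1,000,000
Step 1 — P * SFC * t = 6758.5 * 181.0 * 19 = 23242481.5 g
Step 2 — FC (tonnes) = 23242481.5 / 1,000,000 ≈ 23.242 tonnes (5 s.f.)

23.242 tonnes


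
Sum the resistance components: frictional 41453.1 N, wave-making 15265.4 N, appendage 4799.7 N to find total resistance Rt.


Formula: Rt = Rf + Rw + Ra
Substituting: Rt = 41453.1 + 15265.4 + 4799.7
Result: Rt = 61518.2 N

61518.2 N


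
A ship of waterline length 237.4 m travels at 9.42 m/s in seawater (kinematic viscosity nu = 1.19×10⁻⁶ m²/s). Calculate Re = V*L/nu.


Formula: Re = V * L / nu
Step 1 — V * L = 9.42 * 237.4 = 2236.308 m^2/s
Step 2 — Re = 2236.308 / 1.19e-6 = 1.88e+09

1.88e+09


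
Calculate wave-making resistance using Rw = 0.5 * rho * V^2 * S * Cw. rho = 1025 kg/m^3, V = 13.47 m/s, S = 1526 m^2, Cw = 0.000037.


Formula: Rw = 0.5 * rho * V^2 * S * Cw
Step 1 — V^2 = 13.47^2 = 181.4409
Step 2 — 0.5 * rho * V^2 = 0.5 * 1025 * 181.4409 = 92988.46125
Step 3 — Rw = 92988.46125 * 1526 * 0.000037 ≈ 5250.3 N (5 s.f.)

5250.3 N


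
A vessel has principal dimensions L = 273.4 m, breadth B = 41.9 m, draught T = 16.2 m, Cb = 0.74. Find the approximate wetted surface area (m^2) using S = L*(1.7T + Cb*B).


Formula: S = 1.7*L*T + V/T with V = Cb*L*B*T, i.e. S = L * (1.7*T + Cb*B)
Step 1 — 1.7*T = 1.7 * 16.2 = 27.54 m
Step 2 — Cb*B = 0.74 * 41.9 = 31.006 m
Step 3 — 1.7*T + Cb*B = 27.54 + 31.006 = 58.546 m
Step 4 — S = 273.4 * 58.546 ≈ 16006 m^2 (5 s.f.)

16006 m^2


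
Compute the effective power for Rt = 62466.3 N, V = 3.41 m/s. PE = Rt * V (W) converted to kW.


Formula: PE = Rt * V / 1000 (kW)
Step 1 — PE (W) = 62466.3 * 3.41 = 213010.083 W
Step 2 — PE (kW) = 213010.083 / 1000 ≈ 213.01 kW (5 s.f.)

213.01 kW


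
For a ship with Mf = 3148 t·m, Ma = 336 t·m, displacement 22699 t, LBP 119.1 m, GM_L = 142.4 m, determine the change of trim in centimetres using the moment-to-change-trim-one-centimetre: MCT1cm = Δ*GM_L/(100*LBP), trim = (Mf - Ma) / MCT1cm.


Formula: net trimming moment = Mf - Ma; MCT1cm = Δ*GM_L/(100*LBP); trim = net moment / MCT1cm
Step 1 — net trimming moment = 3148 - 336 = 2812 t·m
Step 2 — MCT1cm = 22699 * 142.4 / (100 * 119.1) = 271.3969 t·m/cm
Step 3 — trim = 2812 / 271.3969 ≈ 10.361 cm (5 s.f.)

10.361 cm


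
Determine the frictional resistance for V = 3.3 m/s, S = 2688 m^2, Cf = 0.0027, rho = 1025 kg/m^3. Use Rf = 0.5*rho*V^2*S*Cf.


Formula: Rf = 0.5 * rho * V^2 * S * Cf
Step 1 — V^2 = 3.3^2 = 10.89
Step 2 — 0.5 * rho * V^2 = 0.5 * 1025 * 10.89 = 5581.125
Step 3 — Rf = 5581.125 * 2688 * 0.0027 ≈ 40506 N (5 s.f.)

40506 N


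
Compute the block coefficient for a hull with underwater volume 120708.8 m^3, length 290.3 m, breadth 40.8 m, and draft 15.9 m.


Formula: Cb = V / (L * B * T)
Step 1 — L * B * T = 290.3 * 40.8 * 15.9 = 188323.416 m^3
Step 2 — Cb = 120708.8 / 188323.416 ≈ 0.64097 (5 s.f.)

0.64097


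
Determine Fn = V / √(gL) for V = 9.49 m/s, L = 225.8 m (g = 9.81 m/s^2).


Formula: Fn = V / sqrt(g * L)
Step 1 — g * L = 9.81 * 225.8 = 2215.098
Step 2 — sqrt(g * L) = sqrt(2215.098) = 47.064828
Step 3 — Fn = 9.49 / 47.064828 ≈ 0.20164 (5 s.f.)

0.20164


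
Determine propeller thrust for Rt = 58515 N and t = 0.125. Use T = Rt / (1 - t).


Formula: T = Rt / (1 - t)
Step 1 — (1 - t) = 1 - 0.125 = 0.875
Step 2 — T = 58515 / 0.875 ≈ 66874 N (5 s.f.)

66874 N


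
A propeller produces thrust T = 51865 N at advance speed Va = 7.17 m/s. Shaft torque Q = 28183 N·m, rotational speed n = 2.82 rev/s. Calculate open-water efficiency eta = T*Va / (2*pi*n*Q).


Formula: eta = T * Va / (2 * pi * n * Q)
Step 1 — numerator = T * Va = 51865 * 7.17 = 371872.05
Step 2 — 2 * pi * n = 2 * pi * 2.82 = 17.718583
Step 3 — denominator = 17.718583 * 28183 = 499362.82
Step 4 — eta = 371872.05 / 499362.82 ≈ 0.74469 (5 s.f.)

0.74469


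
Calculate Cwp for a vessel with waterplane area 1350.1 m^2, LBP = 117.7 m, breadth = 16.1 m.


Formula: Cwp = Aw / (L * B)
Step 1 — L * B = 117.7 * 16.1 = 1894.97 m^2
Step 2 — Cwp = 1350.1 / 1894.97 ≈ 0.71247 (5 s.f.)

0.71247


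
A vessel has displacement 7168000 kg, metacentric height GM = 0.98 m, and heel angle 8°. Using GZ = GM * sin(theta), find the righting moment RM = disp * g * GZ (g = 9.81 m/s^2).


Formula: GZ = GM * sin(theta); RM = disp * g * GZ
Step 1 — GZ = 0.98 * sin(8°) = 0.98 * 0.139173 = 0.13639 m
Step 2 — RM = 7168000 * 9.81 * 0.13639 ≈ 9590700 N·m (5 s.f.)

9590700 N·m


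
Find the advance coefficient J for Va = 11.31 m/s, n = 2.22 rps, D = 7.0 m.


Formula: J = Va / (n * D)
Step 1 — n * D = 2.22 * 7.0 = 15.54
Step 2 — J = 11.31 / 15.54 ≈ 0.72780 (5 s.f.)

0.72780


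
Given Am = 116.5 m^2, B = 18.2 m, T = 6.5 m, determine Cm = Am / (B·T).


Formula: Cm = Am / (B * T)
Step 1 — B * T = 18.2 * 6.5 = 118.3 m^2
Step 2 — Cm = 116.5 / 118.3 ≈ 0.98478 (5 s.f.)

0.98478


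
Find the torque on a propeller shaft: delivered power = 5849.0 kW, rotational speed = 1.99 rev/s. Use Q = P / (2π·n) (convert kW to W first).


Formula: Q = P_W / (2 * pi * n)
Step 1 — P_W = 5849.0 kW * 1000 = 5849000.0 W
Step 2 — 2 * pi * n = 2 * pi * 1.99 = 12.503539
Step 3 — Q = 5849000.0 / 12.503539 ≈ 467790 N·m (5 s.f.)

467790 N·m


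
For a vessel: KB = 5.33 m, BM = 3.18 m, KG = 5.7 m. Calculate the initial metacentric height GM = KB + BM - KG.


Formula: GM = KB + BM - KG
Step 1 — KM = KB + BM = 5.33 + 3.18 = 8.51 m
Step 2 — GM = KM - KG = 8.51 - 5.7 = 2.81 m

2.81 m


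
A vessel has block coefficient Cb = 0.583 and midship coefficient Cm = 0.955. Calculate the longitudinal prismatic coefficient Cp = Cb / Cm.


Formula: Cp = Cb / Cm
Substituting: Cp = 0.583 / 0.955
Result: Cp ≈ 0.61047 (5 s.f.)

0.61047


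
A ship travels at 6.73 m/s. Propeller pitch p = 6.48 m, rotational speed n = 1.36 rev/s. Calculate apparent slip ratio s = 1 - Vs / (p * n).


Formula: s = 1 - Vs / (p * n)
Step 1 — p * n = 6.48 * 1.36 = 8.8128
Step 2 — Vs / (p*n) = 6.73 / 8.8128 = 0.763662 (6 d.p.)
Step 3 — s = 1 - 0.763662 = 0.236338

0.236338


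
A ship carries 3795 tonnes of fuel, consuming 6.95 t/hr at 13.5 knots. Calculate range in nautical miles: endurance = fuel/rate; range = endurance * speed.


Formula: endurance = fuel / rate; range = endurance * speed
Step 1 — endurance = 3795 / 6.95 = 546.0432 hours
Step 2 — range = 546.0432 * 13.5 ≈ 7371.6 nautical miles (5 s.f.)

7371.6 NM


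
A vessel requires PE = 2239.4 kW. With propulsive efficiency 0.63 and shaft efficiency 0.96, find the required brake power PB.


Formula: PB = PE / (eta_D * eta_S)
Step 1 — combined efficiency = eta_D * eta_S = 0.63 * 0.96 = 0.6048
Step 2 — PB = 2239.4 / 0.6048 ≈ 3702.7 kW (5 s.f.)

3702.7 kW


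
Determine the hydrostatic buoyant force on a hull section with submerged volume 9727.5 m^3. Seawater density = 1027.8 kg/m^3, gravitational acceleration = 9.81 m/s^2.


Formula: Fb = rho * g * V
Substituting: Fb = 1027.8 * 9.81 * 9727.5
Intermediate: 1027.8 * 9.81 = 10082.718
Result: Fb = 10082.718 * 9727.5 ≈ 98080000 N (5 s.f.)

98080000 N


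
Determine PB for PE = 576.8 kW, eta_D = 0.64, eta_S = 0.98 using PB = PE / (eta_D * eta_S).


Formula: PB = PE / (eta_D * eta_S)
Step 1 — combined efficiency = eta_D * eta_S = 0.64 * 0.98 = 0.6272
Step 2 — PB = 576.8 / 0.6272 ≈ 919.64 kW (5 s.f.)

919.64 kW


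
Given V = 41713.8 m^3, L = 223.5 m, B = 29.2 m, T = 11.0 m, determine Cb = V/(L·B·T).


Formula: Cb = V / (L * B * T)
Step 1 — L * B * T = 223.5 * 29.2 * 11.0 = 71788.2 m^3
Step 2 — Cb = 41713.8 / 71788.2 ≈ 0.58107 (5 s.f.)

0.58107


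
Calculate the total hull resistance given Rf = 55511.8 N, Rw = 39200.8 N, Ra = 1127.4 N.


Formula: Rt = Rf + Rw + Ra
Substituting: Rt = 55511.8 + 39200.8 + 1127.4
Result: Rt = 95840.0 N

95840.0 N


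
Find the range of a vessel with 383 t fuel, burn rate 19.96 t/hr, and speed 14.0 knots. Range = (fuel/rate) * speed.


Formula: endurance = fuel / rate; range = endurance * speed
Step 1 — endurance = 383 / 19.96 = 19.1884 hours
Step 2 — range = 19.1884 * 14.0 ≈ 268.64 nautical miles (5 s.f.)

268.64 NM


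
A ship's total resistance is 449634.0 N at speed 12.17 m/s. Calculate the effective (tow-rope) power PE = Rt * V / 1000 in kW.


Formula: PE = Rt * V / 1000 (kW)
Step 1 — PE (W) = 449634.0 * 12.17 = 5472045.78 W
Step 2 — PE (kW) = 5472045.78 / 1000 ≈ 5472.0 kW (5 s.f.)

5472.0 kW


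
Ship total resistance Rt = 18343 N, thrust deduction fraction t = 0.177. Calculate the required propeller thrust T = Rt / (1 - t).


Formula: T = Rt / (1 - t)
Step 1 — (1 - t) = 1 - 0.177 = 0.823
Step 2 — T = 18343 / 0.823 ≈ 22288 N (5 s.f.)

22288 N


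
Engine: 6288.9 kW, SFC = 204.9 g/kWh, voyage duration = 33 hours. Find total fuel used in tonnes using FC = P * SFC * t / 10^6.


Formula: FC (tonnes) = P * SFC * t / 1,000,000
Step 1 — P * SFC * t = 6288.9 * 204.9 * 33 = 42523655.13 g
Step 2 — FC (tonnes) = 42523655.13 / 1,000,000 ≈ 42.524 tonnes (5 s.f.)

42.524 tonnes


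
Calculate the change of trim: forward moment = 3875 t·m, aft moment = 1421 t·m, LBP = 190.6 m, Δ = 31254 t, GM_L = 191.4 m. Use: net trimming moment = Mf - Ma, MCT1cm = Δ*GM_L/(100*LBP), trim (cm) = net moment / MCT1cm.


Formula: net trimming moment = Mf - Ma; MCT1cm = Δ*GM_L/(100*LBP); trim = net moment / MCT1cm
Step 1 — net trimming moment = 3875 - 1421 = 2454 t·m
Step 2 — MCT1cm = 31254 * 191.4 / (100 * 190.6) = 313.8518 t·m/cm
Step 3 — trim = 2454 / 313.8518 ≈ 7.8190 cm (5 s.f.)

7.8190 cm


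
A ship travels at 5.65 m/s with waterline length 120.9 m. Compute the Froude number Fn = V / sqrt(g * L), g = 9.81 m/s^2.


Formula: Fn = V / sqrt(g * L)
Step 1 — g * L = 9.81 * 120.9 = 1186.029
Step 2 — sqrt(g * L) = sqrt(1186.029) = 34.438772
Step 3 — Fn = 5.65 / 34.438772 ≈ 0.16406 (5 s.f.)

0.16406


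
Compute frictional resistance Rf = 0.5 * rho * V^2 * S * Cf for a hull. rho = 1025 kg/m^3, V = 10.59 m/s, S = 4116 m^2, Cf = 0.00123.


Formula: Rf = 0.5 * rho * V^2 * S * Cf
Step 1 — V^2 = 10.59^2 = 112.1481
Step 2 — 0.5 * rho * V^2 = 0.5 * 1025 * 112.1481 = 57475.90125
Step 3 — Rf = 57475.90125 * 4116 * 0.00123 ≈ 290980 N (5 s.f.)

290980 N


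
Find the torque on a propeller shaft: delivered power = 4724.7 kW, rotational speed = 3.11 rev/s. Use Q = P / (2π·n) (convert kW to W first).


Formula: Q = P_W / (2 * pi * n)
Step 1 — P_W = 4724.7 kW * 1000 = 4724700.0 W
Step 2 — 2 * pi * n = 2 * pi * 3.11 = 19.540706
Step 3 — Q = 4724700.0 / 19.540706 ≈ 241790 N·m (5 s.f.)

241790 N·m


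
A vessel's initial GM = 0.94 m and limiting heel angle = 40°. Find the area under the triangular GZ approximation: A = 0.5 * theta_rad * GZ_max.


Formula: GZ_max = GM * sin(theta); Area = 0.5 * theta_rad * GZ_max
Step 1 — GZ_max = 0.94 * sin(40°) = 0.94 * 0.642788 = 0.604221 m
Step 2 — theta_rad = 40 * pi/180 = 0.698132 rad
Step 3 — Area = 0.5 * 0.698132 * 0.604221 ≈ 0.21091 m·rad (5 s.f.)

0.21091 m·rad


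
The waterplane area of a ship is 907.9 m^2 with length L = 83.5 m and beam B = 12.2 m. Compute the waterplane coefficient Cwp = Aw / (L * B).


Formula: Cwp = Aw / (L * B)
Step 1 — L * B = 83.5 * 12.2 = 1018.7 m^2
Step 2 — Cwp = 907.9 / 1018.7 ≈ 0.89123 (5 s.f.)

0.89123


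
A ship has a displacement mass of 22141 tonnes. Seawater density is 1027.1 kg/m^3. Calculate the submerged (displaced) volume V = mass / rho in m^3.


Formula: V = mass / rho
Step 1 — convert tonnes to kg: 22141 t * 1000 = 22141000 kg
Step 2 — V = 22141000 / 1027.1 ≈ 21557 m^3 (5 s.f.)

21557 m^3


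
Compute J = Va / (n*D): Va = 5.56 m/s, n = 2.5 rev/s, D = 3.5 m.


Formula: J = Va / (n * D)
Step 1 — n * D = 2.5 * 3.5 = 8.75
Step 2 — J = 5.56 / 8.75 ≈ 0.63543 (5 s.f.)

0.63543


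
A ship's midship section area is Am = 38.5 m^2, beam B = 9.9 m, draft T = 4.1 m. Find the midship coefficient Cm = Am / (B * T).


Formula: Cm = Am / (B * T)
Step 1 — B * T = 9.9 * 4.1 = 40.59 m^2
Step 2 — Cm = 38.5 / 40.59 ≈ 0.94851 (5 s.f.)

0.94851


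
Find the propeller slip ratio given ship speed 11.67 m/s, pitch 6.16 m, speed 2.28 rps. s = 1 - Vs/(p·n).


Formula: s = 1 - Vs / (p * n)
Step 1 — p * n = 6.16 * 2.28 = 14.0448
Step 2 — Vs / (p*n) = 11.67 / 14.0448 = 0.830913 (6 d.p.)
Step 3 — s = 1 - 0.830913 = 0.169087

0.169087


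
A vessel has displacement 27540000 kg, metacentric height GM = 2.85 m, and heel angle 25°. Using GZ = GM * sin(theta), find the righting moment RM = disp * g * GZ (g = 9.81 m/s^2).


Formula: GZ = GM * sin(theta); RM = disp * g * GZ
Step 1 — GZ = 2.85 * sin(25°) = 2.85 * 0.422618 = 1.204461 m
Step 2 — RM = 27540000 * 9.81 * 1.204461 ≈ 325410000 N·m (5 s.f.)

325410000 N·m


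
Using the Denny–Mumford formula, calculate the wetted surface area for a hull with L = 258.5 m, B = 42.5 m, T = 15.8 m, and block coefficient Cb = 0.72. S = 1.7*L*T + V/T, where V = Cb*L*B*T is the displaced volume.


Formula: S = 1.7*L*T + V/T with V = Cb*L*B*T, i.e. S = L * (1.7*T + Cb*B)
Step 1 — 1.7*T = 1.7 * 15.8 = 26.86 m
Step 2 — Cb*B = 0.72 * 42.5 = 30.6 m
Step 3 — 1.7*T + Cb*B = 26.86 + 30.6 = 57.46 m
Step 4 — S = 258.5 * 57.46 ≈ 14853 m^2 (5 s.f.)

14853 m^2


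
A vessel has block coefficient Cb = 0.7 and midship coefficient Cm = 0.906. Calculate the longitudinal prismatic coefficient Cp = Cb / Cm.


Formula: Cp = Cb / Cm
Substituting: Cp = 0.7 / 0.906
Result: Cp ≈ 0.77263 (5 s.f.)

0.77263


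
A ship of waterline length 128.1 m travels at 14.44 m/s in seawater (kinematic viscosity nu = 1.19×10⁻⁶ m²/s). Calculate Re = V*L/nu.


Formula: Re = V * L / nu
Step 1 — V * L = 14.44 * 128.1 = 1849.764 m^2/s
Step 2 — Re = 1849.764 / 1.19e-6 = 1.55e+09

1.55e+09


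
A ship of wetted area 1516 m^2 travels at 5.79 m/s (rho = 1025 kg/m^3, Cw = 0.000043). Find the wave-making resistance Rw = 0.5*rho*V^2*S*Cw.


Formula: Rw = 0.5 * rho * V^2 * S * Cw
Step 1 — V^2 = 5.79^2 = 33.5241
Step 2 — 0.5 * rho * V^2 = 0.5 * 1025 * 33.5241 = 17181.10125
Step 3 — Rw = 17181.10125 * 1516 * 0.000043 ≈ 1120.0 N (5 s.f.)

1120.0 N


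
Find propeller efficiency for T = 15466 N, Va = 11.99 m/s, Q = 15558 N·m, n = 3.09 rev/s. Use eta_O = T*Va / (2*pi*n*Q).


Formula: eta = T * Va / (2 * pi * n * Q)
Step 1 — numerator = T * Va = 15466 * 11.99 = 185437.34
Step 2 — 2 * pi * n = 2 * pi * 3.09 = 19.415043
Step 3 — denominator = 19.415043 * 15558 = 302059.24
Step 4 — eta = 185437.34 / 302059.24 ≈ 0.61391 (5 s.f.)

0.61391


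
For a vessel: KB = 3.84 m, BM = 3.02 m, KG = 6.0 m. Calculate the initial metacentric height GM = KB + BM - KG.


Formula: GM = KB + BM - KG
Step 1 — KM = KB + BM = 3.84 + 3.02 = 6.86 m
Step 2 — GM = KM - KG = 6.86 - 6.0 = 0.86 m

0.86 m


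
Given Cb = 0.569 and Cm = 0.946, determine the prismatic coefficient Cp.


Formula: Cp = Cb / Cm
Substituting: Cp = 0.569 / 0.946
Result: Cp ≈ 0.60148 (5 s.f.)

0.60148


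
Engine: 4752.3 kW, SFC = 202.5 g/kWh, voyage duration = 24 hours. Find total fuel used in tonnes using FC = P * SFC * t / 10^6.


Formula: FC (tonnes) = P * SFC * t / 1,000,000
Step 1 — P * SFC * t = 4752.3 * 202.5 * 24 = 23096178.0 g
Step 2 — FC (tonnes) = 23096178.0 / 1,000,000 ≈ 23.096 tonnes (5 s.f.)

23.096 tonnes


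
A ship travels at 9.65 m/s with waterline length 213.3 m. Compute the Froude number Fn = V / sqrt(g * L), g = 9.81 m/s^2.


Formula: Fn = V / sqrt(g * L)
Step 1 — g * L = 9.81 * 213.3 = 2092.473
Step 2 — sqrt(g * L) = sqrt(2092.473) = 45.743557
Step 3 — Fn = 9.65 / 45.743557 ≈ 0.21096 (5 s.f.)

0.21096


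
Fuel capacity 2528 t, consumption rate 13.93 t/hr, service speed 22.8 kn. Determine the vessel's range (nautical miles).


Formula: endurance = fuel / rate; range = endurance * speed
Step 1 — endurance = 2528 / 13.93 = 181.4788 hours
Step 2 — range = 181.4788 * 22.8 ≈ 4137.7 nautical miles (5 s.f.)

4137.7 NM


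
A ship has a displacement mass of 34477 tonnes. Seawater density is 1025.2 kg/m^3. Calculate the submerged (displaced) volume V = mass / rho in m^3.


Formula: V = mass / rho
Step 1 — convert tonnes to kg: 34477 t * 1000 = 34477000 kg
Step 2 — V = 34477000 / 1025.2 ≈ 33630 m^3 (5 s.f.)

33630 m^3


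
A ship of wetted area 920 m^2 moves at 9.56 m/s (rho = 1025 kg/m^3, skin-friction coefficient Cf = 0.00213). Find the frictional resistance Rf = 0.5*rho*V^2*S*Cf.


Formula: Rf = 0.5 * rho * V^2 * S * Cf
Step 1 — V^2 = 9.56^2 = 91.3936
Step 2 — 0.5 * rho * V^2 = 0.5 * 1025 * 91.3936 = 46839.22
Step 3 — Rf = 46839.22 * 920 * 0.00213 ≈ 91786 N (5 s.f.)

91786 N


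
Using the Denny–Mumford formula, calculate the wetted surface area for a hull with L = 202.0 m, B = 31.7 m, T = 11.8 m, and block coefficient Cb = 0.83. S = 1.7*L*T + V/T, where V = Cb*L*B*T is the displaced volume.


Formula: S = 1.7*L*T + V/T with V = Cb*L*B*T, i.e. S = L * (1.7*T + Cb*B)
Step 1 — 1.7*T = 1.7 * 11.8 = 20.06 m
Step 2 — Cb*B = 0.83 * 31.7 = 26.311 m
Step 3 — 1.7*T + Cb*B = 20.06 + 26.311 = 46.371 m
Step 4 — S = 202.0 * 46.371 ≈ 9366.9 m^2 (5 s.f.)

9366.9 m^2


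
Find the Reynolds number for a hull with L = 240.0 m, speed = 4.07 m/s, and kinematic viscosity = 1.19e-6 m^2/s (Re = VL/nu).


Formula: Re = V * L / nu
Step 1 — V * L = 4.07 * 240.0 = 976.8 m^2/s
Step 2 — Re = 976.8 / 1.19e-6 = 8.21e+08

8.21e+08


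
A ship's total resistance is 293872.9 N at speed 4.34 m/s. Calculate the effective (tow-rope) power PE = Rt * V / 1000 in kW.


Formula: PE = Rt * V / 1000 (kW)
Step 1 — PE (W) = 293872.9 * 4.34 = 1275408.386 W
Step 2 — PE (kW) = 1275408.386 / 1000 ≈ 1275.4 kW (5 s.f.)

1275.4 kW


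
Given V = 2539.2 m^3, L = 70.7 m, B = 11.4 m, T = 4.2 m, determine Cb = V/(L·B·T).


Formula: Cb = V / (L * B * T)
Step 1 — L * B * T = 70.7 * 11.4 * 4.2 = 3385.116 m^3
Step 2 — Cb = 2539.2 / 3385.116 ≈ 0.75011 (5 s.f.)

0.75011


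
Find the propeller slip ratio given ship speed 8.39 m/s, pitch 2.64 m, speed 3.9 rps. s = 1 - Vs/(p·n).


Formula: s = 1 - Vs / (p * n)
Step 1 — p * n = 2.64 * 3.9 = 10.296
Step 2 — Vs / (p*n) = 8.39 / 10.296 = 0.81488 (6 d.p.)
Step 3 — s = 1 - 0.81488 = 0.18512

0.18512


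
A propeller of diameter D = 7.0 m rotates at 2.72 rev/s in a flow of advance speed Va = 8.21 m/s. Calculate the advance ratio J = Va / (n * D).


Formula: J = Va / (n * D)
Step 1 — n * D = 2.72 * 7.0 = 19.04
Step 2 — J = 8.21 / 19.04 ≈ 0.43120 (5 s.f.)

0.43120


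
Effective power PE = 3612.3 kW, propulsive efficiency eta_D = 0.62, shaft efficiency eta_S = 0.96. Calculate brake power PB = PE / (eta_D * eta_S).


Formula: PB = PE / (eta_D * eta_S)
Step 1 — combined efficiency = eta_D * eta_S = 0.62 * 0.96 = 0.5952
Step 2 — PB = 3612.3 / 0.5952 ≈ 6069.1 kW (5 s.f.)

6069.1 kW


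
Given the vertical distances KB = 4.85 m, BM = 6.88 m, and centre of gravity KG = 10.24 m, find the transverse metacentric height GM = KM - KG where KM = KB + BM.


Formula: GM = KB + BM - KG
Step 1 — KM = KB + BM = 4.85 + 6.88 = 11.73 m
Step 2 — GM = KM - KG = 11.73 - 10.24 = 1.49 m

1.49 m


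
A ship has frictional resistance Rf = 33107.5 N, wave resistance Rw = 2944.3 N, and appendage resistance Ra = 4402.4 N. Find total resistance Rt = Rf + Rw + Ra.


Formula: Rt = Rf + Rw + Ra
Substituting: Rt = 33107.5 + 2944.3 + 4402.4
Result: Rt = 40454.2 N

40454.2 N


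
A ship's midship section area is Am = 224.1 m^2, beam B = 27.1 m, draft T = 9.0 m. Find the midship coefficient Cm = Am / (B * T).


Formula: Cm = Am / (B * T)
Step 1 — B * T = 27.1 * 9.0 = 243.9 m^2
Step 2 — Cm = 224.1 / 243.9 ≈ 0.91882 (5 s.f.)

0.91882


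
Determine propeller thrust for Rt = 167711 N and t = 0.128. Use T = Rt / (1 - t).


Formula: T = Rt / (1 - t)
Step 1 — (1 - t) = 1 - 0.128 = 0.872
Step 2 — T = 167711 / 0.872 ≈ 192330 N (5 s.f.)

192330 N


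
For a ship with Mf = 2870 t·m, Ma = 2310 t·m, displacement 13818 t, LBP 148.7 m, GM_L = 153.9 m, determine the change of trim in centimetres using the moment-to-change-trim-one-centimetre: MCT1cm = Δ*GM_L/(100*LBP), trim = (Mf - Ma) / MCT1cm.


Formula: net trimming moment = Mf - Ma; MCT1cm = Δ*GM_L/(100*LBP); trim = net moment / MCT1cm
Step 1 — net trimming moment = 2870 - 2310 = 560 t·m
Step 2 — MCT1cm = 13818 * 153.9 / (100 * 148.7) = 143.0121 t·m/cm
Step 3 — trim = 560 / 143.0121 ≈ 3.9158 cm (5 s.f.)

3.9158 cm


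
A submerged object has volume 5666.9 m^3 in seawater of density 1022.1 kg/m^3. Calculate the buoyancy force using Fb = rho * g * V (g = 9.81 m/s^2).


Formula: Fb = rho * g * V
Substituting: Fb = 1022.1 * 9.81 * 5666.9
Intermediate: 1022.1 * 9.81 = 10026.801
Result: Fb = 10026.801 * 5666.9 ≈ 56821000 N (5 s.f.)

56821000 N


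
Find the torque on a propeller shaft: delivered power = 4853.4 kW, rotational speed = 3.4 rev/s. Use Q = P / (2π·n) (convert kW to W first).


Formula: Q = P_W / (2 * pi * n)
Step 1 — P_W = 4853.4 kW * 1000 = 4853400.0 W
Step 2 — 2 * pi * n = 2 * pi * 3.4 = 21.36283
Step 3 — Q = 4853400.0 / 21.36283 ≈ 227190 N·m (5 s.f.)

227190 N·m


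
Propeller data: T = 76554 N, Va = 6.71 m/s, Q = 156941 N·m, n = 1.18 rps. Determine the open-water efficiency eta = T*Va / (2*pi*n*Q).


Formula: eta = T * Va / (2 * pi * n * Q)
Step 1 — numerator = T * Va = 76554 * 6.71 = 513677.34
Step 2 — 2 * pi * n = 2 * pi * 1.18 = 7.414159
Step 3 — denominator = 7.414159 * 156941 = 1163585.53
Step 4 — eta = 513677.34 / 1163585.53 ≈ 0.44146 (5 s.f.)

0.44146


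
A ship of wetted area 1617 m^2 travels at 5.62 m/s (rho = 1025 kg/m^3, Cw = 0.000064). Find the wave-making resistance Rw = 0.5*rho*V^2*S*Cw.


Formula: Rw = 0.5 * rho * V^2 * S * Cw
Step 1 — V^2 = 5.62^2 = 31.5844
Step 2 — 0.5 * rho * V^2 = 0.5 * 1025 * 31.5844 = 16187.005
Step 3 — Rw = 16187.005 * 1617 * 0.000064 ≈ 1675.2 N (5 s.f.)

1675.2 N


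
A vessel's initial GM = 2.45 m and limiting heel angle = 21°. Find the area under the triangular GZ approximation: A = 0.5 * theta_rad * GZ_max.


Formula: GZ_max = GM * sin(theta); Area = 0.5 * theta_rad * GZ_max
Step 1 — GZ_max = 2.45 * sin(21°) = 2.45 * 0.358368 = 0.878002 m
Step 2 — theta_rad = 21 * pi/180 = 0.366519 rad
Step 3 — Area = 0.5 * 0.366519 * 0.878002 ≈ 0.16090 m·rad (5 s.f.)

0.16090 m·rad


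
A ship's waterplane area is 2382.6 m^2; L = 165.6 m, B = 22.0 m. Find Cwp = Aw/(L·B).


Formula: Cwp = Aw / (L * B)
Step 1 — L * B = 165.6 * 22.0 = 3643.2 m^2
Step 2 — Cwp = 2382.6 / 3643.2 ≈ 0.65399 (5 s.f.)

0.65399


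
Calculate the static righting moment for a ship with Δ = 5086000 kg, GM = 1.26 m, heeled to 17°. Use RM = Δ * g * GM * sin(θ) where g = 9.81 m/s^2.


Formula: GZ = GM * sin(theta); RM = disp * g * GZ
Step 1 — GZ = 1.26 * sin(17°) = 1.26 * 0.292372 = 0.368389 m
Step 2 — RM = 5086000 * 9.81 * 0.368389 ≈ 18380000 N·m (5 s.f.)

18380000 N·m


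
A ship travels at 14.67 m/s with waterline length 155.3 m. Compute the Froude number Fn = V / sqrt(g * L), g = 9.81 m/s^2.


Formula: Fn = V / sqrt(g * L)
Step 1 — g * L = 9.81 * 155.3 = 1523.493
Step 2 — sqrt(g * L) = sqrt(1523.493) = 39.031948
Step 3 — Fn = 14.67 / 39.031948 ≈ 0.37585 (5 s.f.)

0.37585


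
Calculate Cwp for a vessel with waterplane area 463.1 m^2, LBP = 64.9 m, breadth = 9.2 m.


Formula: Cwp = Aw / (L * B)
Step 1 — L * B = 64.9 * 9.2 = 597.08 m^2
Step 2 — Cwp = 463.1 / 597.08 ≈ 0.77561 (5 s.f.)

0.77561


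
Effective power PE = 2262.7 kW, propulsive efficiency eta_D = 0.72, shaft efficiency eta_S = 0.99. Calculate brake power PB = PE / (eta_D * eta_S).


Formula: PB = PE / (eta_D * eta_S)
Step 1 — combined efficiency = eta_D * eta_S = 0.72 * 0.99 = 0.7128
Step 2 — PB = 2262.7 / 0.7128 ≈ 3174.4 kW (5 s.f.)

3174.4 kW


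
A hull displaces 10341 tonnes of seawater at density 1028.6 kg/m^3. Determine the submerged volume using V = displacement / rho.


Formula: V = mass / rho
Step 1 — convert tonnes to kg: 10341 t * 1000 = 10341000 kg
Step 2 — V = 10341000 / 1028.6 ≈ 10053 m^3 (5 s.f.)

10053 m^3


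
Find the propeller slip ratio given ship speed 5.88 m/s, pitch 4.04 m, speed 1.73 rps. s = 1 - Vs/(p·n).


Formula: s = 1 - Vs / (p * n)
Step 1 — p * n = 4.04 * 1.73 = 6.9892
Step 2 — Vs / (p*n) = 5.88 / 6.9892 = 0.841298 (6 d.p.)
Step 3 — s = 1 - 0.841298 = 0.158702

0.158702


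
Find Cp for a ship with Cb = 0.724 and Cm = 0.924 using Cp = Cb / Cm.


Formula: Cp = Cb / Cm
Substituting: Cp = 0.724 / 0.924
Result: Cp ≈ 0.78355 (5 s.f.)

0.78355


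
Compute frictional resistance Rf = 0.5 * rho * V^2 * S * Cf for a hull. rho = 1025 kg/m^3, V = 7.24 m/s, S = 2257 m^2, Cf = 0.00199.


Formula: Rf = 0.5 * rho * V^2 * S * Cf
Step 1 — V^2 = 7.24^2 = 52.4176
Step 2 — 0.5 * rho * V^2 = 0.5 * 1025 * 52.4176 = 26864.02
Step 3 — Rf = 26864.02 * 2257 * 0.00199 ≈ 120660 N (5 s.f.)

120660 N


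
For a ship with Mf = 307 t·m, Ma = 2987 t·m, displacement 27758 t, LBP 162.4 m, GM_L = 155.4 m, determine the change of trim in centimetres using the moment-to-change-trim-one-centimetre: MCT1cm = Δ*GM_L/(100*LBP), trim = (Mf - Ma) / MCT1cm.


Formula: net trimming moment = Mf - Ma; MCT1cm = Δ*GM_L/(100*LBP); trim = net moment / MCT1cm
Step 1 — net trimming moment = 307 - 2987 = -2680 t·m
Step 2 — MCT1cm = 27758 * 155.4 / (100 * 162.4) = 265.6153 t·m/cm
Step 3 — trim = -2680 / 265.6153 ≈ -10.090 cm (5 s.f.)

-10.090 cm


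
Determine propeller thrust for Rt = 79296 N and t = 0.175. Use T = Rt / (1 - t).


Formula: T = Rt / (1 - t)
Step 1 — (1 - t) = 1 - 0.175 = 0.825
Step 2 — T = 79296 / 0.825 ≈ 96116 N (5 s.f.)

96116 N


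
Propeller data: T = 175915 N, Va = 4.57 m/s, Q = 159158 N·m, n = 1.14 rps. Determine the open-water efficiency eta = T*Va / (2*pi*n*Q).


Formula: eta = T * Va / (2 * pi * n * Q)
Step 1 — numerator = T * Va = 175915 * 4.57 = 803931.55
Step 2 — 2 * pi * n = 2 * pi * 1.14 = 7.162831
Step 3 — denominator = 7.162831 * 159158 = 1140021.86
Step 4 — eta = 803931.55 / 1140021.86 ≈ 0.70519 (5 s.f.)

0.70519


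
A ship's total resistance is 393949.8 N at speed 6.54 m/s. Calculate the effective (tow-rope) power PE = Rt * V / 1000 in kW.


Formula: PE = Rt * V / 1000 (kW)
Step 1 — PE (W) = 393949.8 * 6.54 = 2576431.692 W
Step 2 — PE (kW) = 2576431.692 / 1000 ≈ 2576.4 kW (5 s.f.)

2576.4 kW


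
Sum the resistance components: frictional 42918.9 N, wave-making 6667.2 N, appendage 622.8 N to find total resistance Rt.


Formula: Rt = Rf + Rw + Ra
Substituting: Rt = 42918.9 + 6667.2 + 622.8
Result: Rt = 50208.9 N

50208.9 N


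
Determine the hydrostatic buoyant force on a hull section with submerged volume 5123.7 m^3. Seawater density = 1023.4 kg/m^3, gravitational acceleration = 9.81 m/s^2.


Formula: Fb = rho * g * V
Substituting: Fb = 1023.4 * 9.81 * 5123.7
Intermediate: 1023.4 * 9.81 = 10039.554
Result: Fb = 10039.554 * 5123.7 ≈ 51440000 N (5 s.f.)

51440000 N


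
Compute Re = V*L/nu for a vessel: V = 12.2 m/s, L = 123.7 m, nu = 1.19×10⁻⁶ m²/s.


Formula: Re = V * L / nu
Step 1 — V * L = 12.2 * 123.7 = 1509.14 m^2/s
Step 2 — Re = 1509.14 / 1.19e-6 = 1.27e+09

1.27e+09


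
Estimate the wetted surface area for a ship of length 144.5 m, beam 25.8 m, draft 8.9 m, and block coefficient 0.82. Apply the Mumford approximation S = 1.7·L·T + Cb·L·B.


Formula: S = 1.7*L*T + V/T with V = Cb*L*B*T, i.e. S = L * (1.7*T + Cb*B)
Step 1 — 1.7*T = 1.7 * 8.9 = 15.13 m
Step 2 — Cb*B = 0.82 * 25.8 = 21.156 m
Step 3 — 1.7*T + Cb*B = 15.13 + 21.156 = 36.286 m
Step 4 — S = 144.5 * 36.286 ≈ 5243.3 m^2 (5 s.f.)

5243.3 m^2


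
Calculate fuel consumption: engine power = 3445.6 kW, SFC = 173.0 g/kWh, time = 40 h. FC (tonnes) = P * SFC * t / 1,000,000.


Formula: FC (tonnes) = P * SFC * t / 1,000,000
Step 1 — P * SFC * t = 3445.6 * 173.0 * 40 = 23843552.0 g
Step 2 — FC (tonnes) = 23843552.0 / 1,000,000 ≈ 23.844 tonnes (5 s.f.)

23.844 tonnes


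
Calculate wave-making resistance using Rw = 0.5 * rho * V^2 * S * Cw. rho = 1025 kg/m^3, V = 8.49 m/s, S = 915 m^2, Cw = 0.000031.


Formula: Rw = 0.5 * rho * V^2 * S * Cw
Step 1 — V^2 = 8.49^2 = 72.0801
Step 2 — 0.5 * rho * V^2 = 0.5 * 1025 * 72.0801 = 36941.05125
Step 3 — Rw = 36941.05125 * 915 * 0.000031 ≈ 1047.8 N (5 s.f.)

1047.8 N


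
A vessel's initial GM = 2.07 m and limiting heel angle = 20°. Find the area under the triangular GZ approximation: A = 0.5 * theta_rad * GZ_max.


Formula: GZ_max = GM * sin(theta); Area = 0.5 * theta_rad * GZ_max
Step 1 — GZ_max = 2.07 * sin(20°) = 2.07 * 0.34202 = 0.707981 m
Step 2 — theta_rad = 20 * pi/180 = 0.349066 rad
Step 3 — Area = 0.5 * 0.349066 * 0.707981 ≈ 0.12357 m·rad (5 s.f.)

0.12357 m·rad


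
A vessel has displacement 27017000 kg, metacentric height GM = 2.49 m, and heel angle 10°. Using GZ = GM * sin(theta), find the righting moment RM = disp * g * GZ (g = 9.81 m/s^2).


Formula: GZ = GM * sin(theta); RM = disp * g * GZ
Step 1 — GZ = 2.49 * sin(10°) = 2.49 * 0.173648 = 0.432384 m
Step 2 — RM = 27017000 * 9.81 * 0.432384 ≈ 114600000 N·m (5 s.f.)

114600000 N·m


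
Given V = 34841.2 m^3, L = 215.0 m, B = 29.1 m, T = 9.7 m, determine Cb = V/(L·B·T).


Formula: Cb = V / (L * B * T)
Step 1 — L * B * T = 215.0 * 29.1 * 9.7 = 60688.05 m^3
Step 2 — Cb = 34841.2 / 60688.05 ≈ 0.57410 (5 s.f.)

0.57410


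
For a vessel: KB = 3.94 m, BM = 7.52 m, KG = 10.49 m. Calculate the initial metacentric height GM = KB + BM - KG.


Formula: GM = KB + BM - KG
Step 1 — KM = KB + BM = 3.94 + 7.52 = 11.46 m
Step 2 — GM = KM - KG = 11.46 - 10.49 = 0.97 m

0.97 m


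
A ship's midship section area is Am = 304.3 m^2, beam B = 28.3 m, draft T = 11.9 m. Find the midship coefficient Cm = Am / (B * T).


Formula: Cm = Am / (B * T)
Step 1 — B * T = 28.3 * 11.9 = 336.77 m^2
Step 2 — Cm = 304.3 / 336.77 ≈ 0.90358 (5 s.f.)

0.90358


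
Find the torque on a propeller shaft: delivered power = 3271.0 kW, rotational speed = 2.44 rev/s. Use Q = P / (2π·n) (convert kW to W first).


Formula: Q = P_W / (2 * pi * n)
Step 1 — P_W = 3271.0 kW * 1000 = 3271000.0 W
Step 2 — 2 * pi * n = 2 * pi * 2.44 = 15.330972
Step 3 — Q = 3271000.0 / 15.330972 ≈ 213360 N·m (5 s.f.)

213360 N·m


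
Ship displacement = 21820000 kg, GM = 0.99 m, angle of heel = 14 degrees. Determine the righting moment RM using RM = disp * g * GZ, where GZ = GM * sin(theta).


Formula: GZ = GM * sin(theta); RM = disp * g * GZ
Step 1 — GZ = 0.99 * sin(14°) = 0.99 * 0.241922 = 0.239503 m
Step 2 — RM = 21820000 * 9.81 * 0.239503 ≈ 51267000 N·m (5 s.f.)

51267000 N·m


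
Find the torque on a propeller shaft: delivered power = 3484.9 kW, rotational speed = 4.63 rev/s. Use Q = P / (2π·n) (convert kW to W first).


Formula: Q = P_W / (2 * pi * n)
Step 1 — P_W = 3484.9 kW * 1000 = 3484900.0 W
Step 2 — 2 * pi * n = 2 * pi * 4.63 = 29.091148
Step 3 — Q = 3484900.0 / 29.091148 ≈ 119790 N·m (5 s.f.)

119790 N·m


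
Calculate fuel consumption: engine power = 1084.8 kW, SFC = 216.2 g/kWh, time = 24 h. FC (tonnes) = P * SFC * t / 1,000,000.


Formula: FC (tonnes) = P * SFC * t / 1,000,000
Step 1 — P * SFC * t = 1084.8 * 216.2 * 24 = 5628810.24 g
Step 2 — FC (tonnes) = 5628810.24 / 1,000,000 ≈ 5.6288 tonnes (5 s.f.)

5.6288 tonnes


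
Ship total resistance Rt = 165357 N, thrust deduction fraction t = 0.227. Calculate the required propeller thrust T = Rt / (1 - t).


Formula: T = Rt / (1 - t)
Step 1 — (1 - t) = 1 - 0.227 = 0.773
Step 2 — T = 165357 / 0.773 ≈ 213920 N (5 s.f.)

213920 N


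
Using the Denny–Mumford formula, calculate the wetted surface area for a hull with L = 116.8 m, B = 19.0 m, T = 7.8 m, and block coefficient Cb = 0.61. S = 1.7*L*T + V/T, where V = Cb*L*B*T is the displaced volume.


Formula: S = 1.7*L*T + V/T with V = Cb*L*B*T, i.e. S = L * (1.7*T + Cb*B)
Step 1 — 1.7*T = 1.7 * 7.8 = 13.26 m
Step 2 — Cb*B = 0.61 * 19.0 = 11.59 m
Step 3 — 1.7*T + Cb*B = 13.26 + 11.59 = 24.85 m
Step 4 — S = 116.8 * 24.85 ≈ 2902.5 m^2 (5 s.f.)

2902.5 m^2


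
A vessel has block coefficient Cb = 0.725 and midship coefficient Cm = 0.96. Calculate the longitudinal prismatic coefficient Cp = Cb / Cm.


Formula: Cp = Cb / Cm
Substituting: Cp = 0.725 / 0.96
Result: Cp ≈ 0.75521 (5 s.f.)

0.75521
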